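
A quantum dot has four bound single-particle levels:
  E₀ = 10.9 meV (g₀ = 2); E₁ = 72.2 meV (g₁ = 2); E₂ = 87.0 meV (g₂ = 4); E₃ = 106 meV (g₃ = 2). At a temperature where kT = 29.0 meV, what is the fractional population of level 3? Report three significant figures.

Eᵢ/kT = 0.37586, 2.4897, 3.0000, 3.6552.
Z = Σ gᵢe^(−Eᵢ/kT) = 2·e^(−0.37586) + 2·e^(−2.4897) + 4·e^(−3.0000) + 2·e^(−3.6552) = 1.3734 + 0.16587 + 0.19915 + 0.051713 = 1.7901.
P₃ = g₃ e^(−E₃/kT) / Z = 0.051713/1.7901 = 0.0289.

0.0289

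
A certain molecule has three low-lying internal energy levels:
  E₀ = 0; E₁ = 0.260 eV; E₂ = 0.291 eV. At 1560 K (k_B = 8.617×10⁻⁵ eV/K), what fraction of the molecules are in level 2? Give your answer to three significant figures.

k_BT = 8.617×10⁻⁵ × 1560 K = 0.13443 eV.
Eᵢ/kT = 0, 1.9341, 2.1647.
Z = Σ e^(−Eᵢ/kT) = e^(−0) + e^(−1.9341) + e^(−2.1647) = 1.0000 + 0.14455 + 0.11478 = 1.2593.
P₂ = e^(−E₂/kT) / Z = 0.11478/1.2593 = 0.0911.

0.0911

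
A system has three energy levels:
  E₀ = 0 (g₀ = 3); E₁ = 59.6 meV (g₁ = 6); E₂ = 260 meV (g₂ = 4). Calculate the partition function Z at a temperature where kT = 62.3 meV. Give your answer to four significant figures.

Z = 5.367

Eᵢ/kT = 0, 0.956661, 4.17335.
Z = Σ gᵢe^(−Eᵢ/kT) = 3·e^(−0) + 6·e^(−0.956661) + 4·e^(−4.17335) = 3.00000 + 2.30504 + 0.0616023 = 5.36664.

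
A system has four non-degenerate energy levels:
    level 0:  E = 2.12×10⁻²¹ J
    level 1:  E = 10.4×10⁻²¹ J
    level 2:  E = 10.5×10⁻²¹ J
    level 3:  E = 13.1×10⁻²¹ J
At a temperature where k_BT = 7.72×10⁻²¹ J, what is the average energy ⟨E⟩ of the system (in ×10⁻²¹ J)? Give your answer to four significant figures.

Eᵢ/kT = 0.274611, 1.34715, 1.36010, 1.69689.
Z = Σ e^(−Eᵢ/kT) = e^(−0.274611) + e^(−1.34715) + e^(−1.36010) + e^(−1.69689) = 0.759868 + 0.259980 + 0.256635 + 0.183253 = 1.45974.
⟨E⟩ = Σ Eᵢ e^(−Eᵢ/kT) / Z = (2.12·0.759868 + 10.4·0.259980 + 10.5·0.256635 + 13.1·0.183253) / 1.45974 = 6.446 ×10⁻²¹ J.

6.446 ×10⁻²¹ J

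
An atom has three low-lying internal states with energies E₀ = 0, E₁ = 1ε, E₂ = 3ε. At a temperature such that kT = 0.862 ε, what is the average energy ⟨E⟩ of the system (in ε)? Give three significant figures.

0.302 ε

Eᵢ/kT = 0, 1.1601, 3.4803.
Z = Σ e^(−Eᵢ/kT) = e^(−0) + e^(−1.1601) + e^(−3.4803) = 1.0000 + 0.31345 + 0.030798 = 1.3442.
⟨E⟩ = Σ Eᵢ e^(−Eᵢ/kT) / Z = (0·1.0000 + 1·0.31345 + 3·0.030798) / 1.3442 = 0.302 ε.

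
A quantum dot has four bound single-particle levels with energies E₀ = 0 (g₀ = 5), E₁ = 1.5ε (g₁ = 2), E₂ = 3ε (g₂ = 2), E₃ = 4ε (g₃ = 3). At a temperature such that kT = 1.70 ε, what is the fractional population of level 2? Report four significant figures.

0.05305

Eᵢ/kT = 0, 0.882353, 1.76471, 2.35294.
Z = Σ gᵢe^(−Eᵢ/kT) = 5·e^(−0) + 2·e^(−0.882353) + 2·e^(−1.76471) + 3·e^(−2.35294) = 5.00000 + 0.827616 + 0.342473 + 0.285268 = 6.45536.
P₂ = g₂ e^(−E₂/kT) / Z = 0.342473/6.45536 = 0.05305.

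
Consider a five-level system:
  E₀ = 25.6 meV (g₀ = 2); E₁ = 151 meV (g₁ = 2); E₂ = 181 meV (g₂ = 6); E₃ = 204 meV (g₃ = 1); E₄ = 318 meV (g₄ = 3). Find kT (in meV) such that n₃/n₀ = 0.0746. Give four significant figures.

93.77 meV

n₃/n₀ = (g₃/g₀) exp[−(E₃−E₀)/kT] = 0.0746.
⇒ (E₃−E₀)/kT = ln((1/2)/0.0746) = ln(6.70241) = 1.90247.
kT = 178.4 meV / 1.90247 = 93.77 meV.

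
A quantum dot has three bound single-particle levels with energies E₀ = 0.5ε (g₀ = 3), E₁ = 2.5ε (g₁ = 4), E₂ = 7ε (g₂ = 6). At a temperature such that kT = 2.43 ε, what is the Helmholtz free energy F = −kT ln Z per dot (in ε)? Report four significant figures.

Eᵢ/kT = 0.205761, 1.02881, 2.88066.
Z = Σ gᵢe^(−Eᵢ/kT) = 3·e^(−0.205761) + 4·e^(−1.02881) + 6·e^(−2.88066) = 2.44208 + 1.42973 + 0.336586 = 4.20840.
F = −kT ln Z = −2.43 × ln(4.20840) = −2.43 × 1.43708 = -3.492 ε.

-3.492 ε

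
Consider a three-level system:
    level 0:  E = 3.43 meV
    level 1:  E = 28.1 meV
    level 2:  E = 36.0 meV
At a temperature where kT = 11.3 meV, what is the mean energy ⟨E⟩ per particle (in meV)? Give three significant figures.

7.37 meV

Eᵢ/kT = 0.30354, 2.4867, 3.1858.
Z = Σ e^(−Eᵢ/kT) = e^(−0.30354) + e^(−2.4867) + e^(−3.1858) = 0.73820 + 0.083184 + 0.041345 = 0.86273.
⟨E⟩ = Σ Eᵢ e^(−Eᵢ/kT) / Z = (3.43·0.73820 + 28.1·0.083184 + 36.0·0.041345) / 0.86273 = 7.37 meV.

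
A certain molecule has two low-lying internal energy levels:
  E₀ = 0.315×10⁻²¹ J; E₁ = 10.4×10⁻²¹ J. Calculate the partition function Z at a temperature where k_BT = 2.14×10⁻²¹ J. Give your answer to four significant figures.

Z = 0.8709

Eᵢ/kT = 0.147196, 4.85981.
Z = Σ e^(−Eᵢ/kT) = e^(−0.147196) + e^(−4.85981) = 0.863125 + 0.00775196 = 0.870877.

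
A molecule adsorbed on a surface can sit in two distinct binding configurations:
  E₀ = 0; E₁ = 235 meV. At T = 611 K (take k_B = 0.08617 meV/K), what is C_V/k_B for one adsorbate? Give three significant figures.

0.224

k_BT = 0.08617 × 611 K = 52.650 meV.
Eᵢ/kT = 0, 4.4634.
Z = Σ e^(−Eᵢ/kT) = e^(−0) + e^(−4.4634) = 1.0000 + 0.011523 = 1.0115.
⟨E⟩ = 2.6771 meV, ⟨E²⟩ = 629.12 meV².
C_V/k_B = (⟨E²⟩ − ⟨E⟩²)/(kT)² = (629.12 − 7.1669)/2772.0 = 0.224.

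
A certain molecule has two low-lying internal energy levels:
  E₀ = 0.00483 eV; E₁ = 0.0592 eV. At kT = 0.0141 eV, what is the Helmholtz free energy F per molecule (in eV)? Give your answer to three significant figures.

0.00453 eV

Eᵢ/kT = 0.34255, 4.1986.
Z = Σ e^(−Eᵢ/kT) = e^(−0.34255) + e^(−4.1986) = 0.70996 + 0.015017 = 0.72498.
F = −kT ln Z = −0.0141 × ln(0.72498) = −0.0141 × -0.32161 = 0.00453 eV.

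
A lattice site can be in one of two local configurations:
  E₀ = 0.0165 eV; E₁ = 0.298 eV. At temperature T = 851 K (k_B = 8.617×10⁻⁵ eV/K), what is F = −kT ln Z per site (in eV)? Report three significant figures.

k_BT = 8.617×10⁻⁵ × 851 K = 0.073331 eV.
Eᵢ/kT = 0.22501, 4.0638.
Z = Σ e^(−Eᵢ/kT) = e^(−0.22501) + e^(−4.0638) = 0.79851 + 0.017184 = 0.81569.
F = −kT ln Z = −0.073331 × ln(0.81569) = −0.073331 × -0.20372 = 0.0149 eV.

0.0149 eV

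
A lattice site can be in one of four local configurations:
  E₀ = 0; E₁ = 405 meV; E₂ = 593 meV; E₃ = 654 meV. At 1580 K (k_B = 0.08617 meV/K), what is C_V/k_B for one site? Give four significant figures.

k_BT = 0.08617 × 1580 K = 136.149 meV.
Eᵢ/kT = 0, 2.97468, 4.35552, 4.80356.
Z = Σ e^(−Eᵢ/kT) = e^(−0) + e^(−2.97468) + e^(−4.35552) + e^(−4.80356) = 1.00000 + 0.0510638 + 0.0128358 + 0.00820050 = 1.07210.
⟨E⟩ = 31.3922 meV, ⟨E²⟩ = 15294.2 meV².
C_V/k_B = (⟨E²⟩ − ⟨E⟩²)/(kT)² = (15294.2 − 985.470)/18536.6 = 0.7719.

0.7719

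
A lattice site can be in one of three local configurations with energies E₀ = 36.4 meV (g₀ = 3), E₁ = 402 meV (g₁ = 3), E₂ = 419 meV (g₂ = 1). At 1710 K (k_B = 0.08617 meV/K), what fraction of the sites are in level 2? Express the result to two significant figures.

0.022

k_BT = 0.08617 × 1710 K = 147.4 meV.
Eᵢ/kT = 0.2469, 2.727, 2.843.
Z = Σ gᵢe^(−Eᵢ/kT) = 3·e^(−0.2469) + 3·e^(−2.727) + 1·e^(−2.843) = 2.344 + 0.1962 + 0.05825 = 2.598.
P₂ = g₂ e^(−E₂/kT) / Z = 0.05825/2.598 = 0.022.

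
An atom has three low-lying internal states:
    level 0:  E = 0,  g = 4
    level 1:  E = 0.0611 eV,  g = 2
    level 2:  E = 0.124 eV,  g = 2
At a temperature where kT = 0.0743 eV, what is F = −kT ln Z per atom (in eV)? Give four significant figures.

-0.1233 eV

Eᵢ/kT = 0, 0.822342, 1.66891.
Z = Σ gᵢe^(−Eᵢ/kT) = 4·e^(−0) + 2·e^(−0.822342) + 2·e^(−1.66891) = 4.00000 + 0.878803 + 0.376905 = 5.25571.
F = −kT ln Z = −0.0743 × ln(5.25571) = −0.0743 × 1.65932 = -0.1233 eV.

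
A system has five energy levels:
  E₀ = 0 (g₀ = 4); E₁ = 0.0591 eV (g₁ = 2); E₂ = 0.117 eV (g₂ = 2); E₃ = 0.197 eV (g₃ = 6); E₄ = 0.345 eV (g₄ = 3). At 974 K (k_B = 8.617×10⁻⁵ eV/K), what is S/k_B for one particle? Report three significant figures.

k_BT = 8.617×10⁻⁵ × 974 K = 0.083930 eV.
Eᵢ/kT = 0, 0.70416, 1.3940, 2.3472, 4.1106.
Z = Σ gᵢe^(−Eᵢ/kT) = 4·e^(−0) + 2·e^(−0.70416) + 2·e^(−1.3940) + 6·e^(−2.3472) + 3·e^(−4.1106) = 4.0000 + 0.98905 + 0.49616 + 0.57382 + 0.049194 = 6.1082.
⟨E⟩ = Σ EᵢPᵢ = 0.040359 eV.
S/k_B = ln Z + ⟨E⟩/kT = ln(6.1082) + 0.040359/0.083930 = 1.8096 + 0.48087 = 2.29.

2.29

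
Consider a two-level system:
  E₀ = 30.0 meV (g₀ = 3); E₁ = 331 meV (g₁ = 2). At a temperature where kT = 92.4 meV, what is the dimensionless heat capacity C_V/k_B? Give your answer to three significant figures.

0.259

Eᵢ/kT = 0.32468, 3.5823.
Z = Σ gᵢe^(−Eᵢ/kT) = 3·e^(−0.32468) + 2·e^(−3.5823) = 2.1683 + 0.055623 = 2.2239.
⟨E⟩ = 37.529 meV, ⟨E²⟩ = 3617.8 meV².
C_V/k_B = (⟨E²⟩ − ⟨E⟩²)/(kT)² = (3617.8 − 1408.4)/8537.8 = 0.259.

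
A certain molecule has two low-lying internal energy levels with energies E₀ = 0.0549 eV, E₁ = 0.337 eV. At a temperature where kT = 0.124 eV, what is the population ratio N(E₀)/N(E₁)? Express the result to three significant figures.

n₀/n₁ = exp[−(E₀−E₁)/kT] = exp(−(-0.2821 eV)/(0.124 eV)) = exp(2.2750) = 9.73.

9.73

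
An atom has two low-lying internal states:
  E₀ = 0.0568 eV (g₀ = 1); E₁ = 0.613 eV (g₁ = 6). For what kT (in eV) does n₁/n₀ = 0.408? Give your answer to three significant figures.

0.207 eV

n₁/n₀ = (g₁/g₀) exp[−(E₁−E₀)/kT] = 0.408.
⇒ (E₁−E₀)/kT = ln((6/1)/0.408) = ln(14.706) = 2.6883.
kT = 0.5562 eV / 2.6883 = 0.207 eV.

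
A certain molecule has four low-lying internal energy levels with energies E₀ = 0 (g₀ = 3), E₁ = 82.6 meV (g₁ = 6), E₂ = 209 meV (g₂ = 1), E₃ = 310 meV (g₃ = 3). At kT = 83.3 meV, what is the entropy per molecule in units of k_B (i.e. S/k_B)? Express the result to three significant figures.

2.18

Eᵢ/kT = 0, 0.99160, 2.5090, 3.7215.
Z = Σ gᵢe^(−Eᵢ/kT) = 3·e^(−0) + 6·e^(−0.99160) + 1·e^(−2.5090) + 3·e^(−3.7215) = 3.0000 + 2.2259 + 0.081350 + 0.072593 = 5.3798.
⟨E⟩ = Σ EᵢPᵢ = 41.519 meV.
S/k_B = ln Z + ⟨E⟩/kT = ln(5.3798) + 41.519/83.3 = 1.6827 + 0.49843 = 2.18.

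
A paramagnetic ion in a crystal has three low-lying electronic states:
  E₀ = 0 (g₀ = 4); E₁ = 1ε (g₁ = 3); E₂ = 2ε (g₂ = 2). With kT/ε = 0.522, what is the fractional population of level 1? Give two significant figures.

0.098

Eᵢ/kT = 0, 1.916, 3.831.
Z = Σ gᵢe^(−Eᵢ/kT) = 4·e^(−0) + 3·e^(−1.916) + 2·e^(−3.831) = 4.000 + 0.4416 + 0.04338 = 4.485.
P₁ = g₁ e^(−E₁/kT) / Z = 0.4416/4.485 = 0.098.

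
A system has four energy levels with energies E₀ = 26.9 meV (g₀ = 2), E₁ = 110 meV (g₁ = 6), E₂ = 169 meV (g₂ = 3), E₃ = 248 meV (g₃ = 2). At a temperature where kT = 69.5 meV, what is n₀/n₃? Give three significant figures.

24.1

n₀/n₃ = (g₀/g₃) exp[−(E₀−E₃)/kT] = (2/2) × exp(−(-221.1 meV)/(69.5 meV)) = (2/2) × exp(3.1813) = 24.1.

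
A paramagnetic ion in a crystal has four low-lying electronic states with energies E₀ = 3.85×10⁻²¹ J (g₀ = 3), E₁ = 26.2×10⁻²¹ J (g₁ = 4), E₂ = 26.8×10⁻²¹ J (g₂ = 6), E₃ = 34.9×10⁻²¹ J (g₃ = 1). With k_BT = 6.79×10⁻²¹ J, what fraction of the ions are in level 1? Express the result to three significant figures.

0.0442

Eᵢ/kT = 0.56701, 3.8586, 3.9470, 5.1399.
Z = Σ gᵢe^(−Eᵢ/kT) = 3·e^(−0.56701) + 4·e^(−3.8586) + 6·e^(−3.9470) + 1·e^(−5.1399) = 1.7017 + 0.084390 + 0.11588 + 0.0058583 = 1.9078.
P₁ = g₁ e^(−E₁/kT) / Z = 0.084390/1.9078 = 0.0442.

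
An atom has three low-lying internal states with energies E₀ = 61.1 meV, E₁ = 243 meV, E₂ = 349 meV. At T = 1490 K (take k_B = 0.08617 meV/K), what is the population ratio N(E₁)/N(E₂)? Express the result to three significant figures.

k_BT = 0.08617 × 1490 K = 128.39 meV.
n₁/n₂ = exp[−(E₁−E₂)/kT] = exp(−(-106 meV)/(128.39 meV)) = exp(0.82561) = 2.28.

2.28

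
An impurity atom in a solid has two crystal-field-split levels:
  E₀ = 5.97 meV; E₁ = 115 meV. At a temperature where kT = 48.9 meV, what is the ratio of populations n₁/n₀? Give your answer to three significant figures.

n₁/n₀ = exp[−(E₁−E₀)/kT] = exp(−(109.03 meV)/(48.9 meV)) = exp(-2.2297) = 0.108.

0.108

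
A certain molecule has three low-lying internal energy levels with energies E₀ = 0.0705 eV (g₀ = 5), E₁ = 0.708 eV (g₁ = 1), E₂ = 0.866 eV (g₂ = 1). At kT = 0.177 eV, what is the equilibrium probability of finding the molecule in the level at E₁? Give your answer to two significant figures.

Eᵢ/kT = 0.3983, 4.000, 4.893.
Z = Σ gᵢe^(−Eᵢ/kT) = 5·e^(−0.3983) + 1·e^(−4.000) + 1·e^(−4.893) = 3.357 + 0.01832 + 0.007499 = 3.383.
P₁ = g₁ e^(−E₁/kT) / Z = 0.01832/3.383 = 0.0054.

0.0054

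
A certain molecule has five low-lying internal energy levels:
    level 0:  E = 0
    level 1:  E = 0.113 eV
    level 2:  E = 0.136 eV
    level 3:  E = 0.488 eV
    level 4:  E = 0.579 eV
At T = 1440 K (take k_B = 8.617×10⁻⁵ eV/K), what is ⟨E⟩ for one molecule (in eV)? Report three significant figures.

k_BT = 8.617×10⁻⁵ × 1440 K = 0.12408 eV.
Eᵢ/kT = 0, 0.91070, 1.0961, 3.9329, 4.6663.
Z = Σ e^(−Eᵢ/kT) = e^(−0) + e^(−0.91070) + e^(−1.0961) + e^(−3.9329) + e^(−4.6663) = 1.0000 + 0.40224 + 0.33417 + 0.019587 + 0.0094070 = 1.7654.
⟨E⟩ = Σ Eᵢ e^(−Eᵢ/kT) / Z = (0·1.0000 + 0.113·0.40224 + 0.136·0.33417 + 0.488·0.019587 + 0.579·0.0094070) / 1.7654 = 0.0600 eV.

0.0600 eV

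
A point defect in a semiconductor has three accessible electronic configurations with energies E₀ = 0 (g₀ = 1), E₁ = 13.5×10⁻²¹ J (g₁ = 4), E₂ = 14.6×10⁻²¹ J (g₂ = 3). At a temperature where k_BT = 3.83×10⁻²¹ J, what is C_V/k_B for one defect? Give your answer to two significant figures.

Eᵢ/kT = 0, 3.525, 3.812.
Z = Σ gᵢe^(−Eᵢ/kT) = 1·e^(−0) + 4·e^(−3.525) + 3·e^(−3.812) = 1.000 + 0.1178 + 0.06631 = 1.184.
⟨E⟩ = 2.161, ⟨E²⟩ = 30.07.
C_V/k_B = (⟨E²⟩ − ⟨E⟩²)/(kT)² = (30.07 − 4.670)/14.67 = 1.7.

1.7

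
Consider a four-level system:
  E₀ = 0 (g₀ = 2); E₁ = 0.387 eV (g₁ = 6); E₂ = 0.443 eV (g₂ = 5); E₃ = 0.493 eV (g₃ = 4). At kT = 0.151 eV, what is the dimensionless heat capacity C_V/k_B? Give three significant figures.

1.68

Eᵢ/kT = 0, 2.5629, 2.9338, 3.2649.
Z = Σ gᵢe^(−Eᵢ/kT) = 2·e^(−0) + 6·e^(−2.5629) + 5·e^(−2.9338) + 4·e^(−3.2649) = 2.0000 + 0.46249 + 0.26597 + 0.15280 = 2.8813.
⟨E⟩ = 0.12916 eV, ⟨E²⟩ = 0.055045 eV².
C_V/k_B = (⟨E²⟩ − ⟨E⟩²)/(kT)² = (0.055045 − 0.016682)/0.022801 = 1.68.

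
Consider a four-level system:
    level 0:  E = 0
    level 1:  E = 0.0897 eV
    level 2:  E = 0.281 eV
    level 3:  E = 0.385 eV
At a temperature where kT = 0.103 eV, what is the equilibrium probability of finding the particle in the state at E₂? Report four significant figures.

Eᵢ/kT = 0, 0.870874, 2.72816, 3.73786.
Z = Σ e^(−Eᵢ/kT) = e^(−0) + e^(−0.870874) + e^(−2.72816) + e^(−3.73786) = 1.00000 + 0.418586 + 0.0653394 + 0.0238050 = 1.50773.
P₂ = e^(−E₂/kT) / Z = 0.0653394/1.50773 = 0.04334.

0.04334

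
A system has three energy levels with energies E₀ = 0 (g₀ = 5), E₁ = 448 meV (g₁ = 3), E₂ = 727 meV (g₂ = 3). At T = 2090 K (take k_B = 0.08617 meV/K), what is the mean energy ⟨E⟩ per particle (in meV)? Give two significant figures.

k_BT = 0.08617 × 2090 K = 180.1 meV.
Eᵢ/kT = 0, 2.488, 4.037.
Z = Σ gᵢe^(−Eᵢ/kT) = 5·e^(−0) + 3·e^(−2.488) + 3·e^(−4.037) = 5.000 + 0.2492 + 0.05295 = 5.302.
⟨E⟩ = Σ Eᵢ gᵢe^(−Eᵢ/kT) / Z = (0·5.000 + 448·0.2492 + 727·0.05295) / 5.302 = 28 meV.

28 meV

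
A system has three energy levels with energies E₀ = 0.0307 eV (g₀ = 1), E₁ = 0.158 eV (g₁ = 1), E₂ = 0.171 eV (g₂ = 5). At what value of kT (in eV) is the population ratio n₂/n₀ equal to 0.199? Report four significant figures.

0.04352 eV

n₂/n₀ = (g₂/g₀) exp[−(E₂−E₀)/kT] = 0.199.
⇒ (E₂−E₀)/kT = ln((5/1)/0.199) = ln(25.1256) = 3.22389.
kT = 0.1403 eV / 3.22389 = 0.04352 eV.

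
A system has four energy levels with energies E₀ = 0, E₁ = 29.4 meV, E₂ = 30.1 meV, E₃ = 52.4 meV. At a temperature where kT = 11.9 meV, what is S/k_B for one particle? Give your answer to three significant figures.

0.557

Eᵢ/kT = 0, 2.4706, 2.5294, 4.4034.
Z = Σ e^(−Eᵢ/kT) = e^(−0) + e^(−2.4706) + e^(−2.5294) + e^(−4.4034) = 1.0000 + 0.084534 + 0.079707 + 0.012236 = 1.1765.
⟨E⟩ = Σ EᵢPᵢ = 4.6967 meV.
S/k_B = ln Z + ⟨E⟩/kT = ln(1.1765) + 4.6967/11.9 = 0.16254 + 0.39468 = 0.557.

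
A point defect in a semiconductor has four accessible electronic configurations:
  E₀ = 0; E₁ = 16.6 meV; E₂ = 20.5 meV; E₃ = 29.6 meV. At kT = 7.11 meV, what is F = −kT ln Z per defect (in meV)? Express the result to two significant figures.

Eᵢ/kT = 0, 2.335, 2.883, 4.163.
Z = Σ e^(−Eᵢ/kT) = e^(−0) + e^(−2.335) + e^(−2.883) + e^(−4.163) = 1.000 + 0.09681 + 0.05597 + 0.01556 = 1.168.
F = −kT ln Z = −7.11 × ln(1.168) = −7.11 × 0.1553 = -1.1 meV.

-1.1 meV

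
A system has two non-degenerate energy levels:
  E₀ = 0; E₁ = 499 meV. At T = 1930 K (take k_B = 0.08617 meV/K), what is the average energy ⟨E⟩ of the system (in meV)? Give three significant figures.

23.7 meV

k_BT = 0.08617 × 1930 K = 166.31 meV.
Eᵢ/kT = 0, 3.0004.
Z = Σ e^(−Eᵢ/kT) = e^(−0) + e^(−3.0004) = 1.0000 + 0.049767 = 1.0498.
⟨E⟩ = Σ Eᵢ e^(−Eᵢ/kT) / Z = (0·1.0000 + 499·0.049767) / 1.0498 = 23.7 meV.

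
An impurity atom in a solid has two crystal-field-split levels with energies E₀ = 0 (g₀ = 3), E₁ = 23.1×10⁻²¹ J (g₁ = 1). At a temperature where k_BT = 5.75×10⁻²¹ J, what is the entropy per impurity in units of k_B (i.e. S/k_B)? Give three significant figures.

Eᵢ/kT = 0, 4.0174.
Z = Σ gᵢe^(−Eᵢ/kT) = 3·e^(−0) + 1·e^(−4.0174) = 3.0000 + 0.018000 = 3.0180.
⟨E⟩ = Σ EᵢPᵢ = 0.13777 ×10⁻²¹ J.
S/k_B = ln Z + ⟨E⟩/kT = ln(3.0180) + 0.13777/5.75 = 1.1046 + 0.023960 = 1.13.

1.13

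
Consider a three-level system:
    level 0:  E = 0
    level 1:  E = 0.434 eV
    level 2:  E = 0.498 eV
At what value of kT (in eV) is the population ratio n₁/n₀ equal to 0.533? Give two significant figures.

n₁/n₀ = exp[−(E₁−E₀)/kT] = 0.533.
⇒ (E₁−E₀)/kT = ln(1/0.533) = ln(1.876) = 0.6291.
kT = 0.434 eV / 0.6291 = 0.69 eV.

0.69 eV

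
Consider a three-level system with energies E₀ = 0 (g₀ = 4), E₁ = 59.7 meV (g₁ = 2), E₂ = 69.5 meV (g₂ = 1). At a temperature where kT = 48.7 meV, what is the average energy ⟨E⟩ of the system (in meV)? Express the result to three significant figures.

10.7 meV

Eᵢ/kT = 0, 1.2259, 1.4271.
Z = Σ gᵢe^(−Eᵢ/kT) = 4·e^(−0) + 2·e^(−1.2259) + 1·e^(−1.4271) = 4.0000 + 0.58699 + 0.24000 = 4.8270.
⟨E⟩ = Σ Eᵢ gᵢe^(−Eᵢ/kT) / Z = (0·4.0000 + 59.7·0.58699 + 69.5·0.24000) / 4.8270 = 10.7 meV.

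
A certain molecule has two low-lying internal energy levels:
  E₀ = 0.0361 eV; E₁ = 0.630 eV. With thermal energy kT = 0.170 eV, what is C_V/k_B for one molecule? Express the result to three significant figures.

Eᵢ/kT = 0.21235, 3.7059.
Z = Σ e^(−Eᵢ/kT) = e^(−0.21235) + e^(−3.7059) = 0.80868 + 0.024578 = 0.83326.
⟨E⟩ = 0.053618 eV, ⟨E²⟩ = 0.012972 eV².
C_V/k_B = (⟨E²⟩ − ⟨E⟩²)/(kT)² = (0.012972 − 0.0028749)/0.028900 = 0.349.

0.349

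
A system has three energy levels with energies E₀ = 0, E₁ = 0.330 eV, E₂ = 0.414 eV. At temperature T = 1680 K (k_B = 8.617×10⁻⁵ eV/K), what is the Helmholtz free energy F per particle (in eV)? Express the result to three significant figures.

k_BT = 8.617×10⁻⁵ × 1680 K = 0.14477 eV.
Eᵢ/kT = 0, 2.2795, 2.8597.
Z = Σ e^(−Eᵢ/kT) = e^(−0) + e^(−2.2795) + e^(−2.8597) = 1.0000 + 0.10234 + 0.057286 = 1.1596.
F = −kT ln Z = −0.14477 × ln(1.1596) = −0.14477 × 0.14808 = -0.0214 eV.

-0.0214 eV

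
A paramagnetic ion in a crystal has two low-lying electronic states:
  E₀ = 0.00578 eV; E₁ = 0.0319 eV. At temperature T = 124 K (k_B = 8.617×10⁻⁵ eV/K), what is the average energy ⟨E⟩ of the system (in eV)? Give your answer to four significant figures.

k_BT = 8.617×10⁻⁵ × 124 K = 0.0106851 eV.
Eᵢ/kT = 0.540940, 2.98547.
Z = Σ e^(−Eᵢ/kT) = e^(−0.540940) + e^(−2.98547) = 0.582201 + 0.0505158 = 0.632717.
⟨E⟩ = Σ Eᵢ e^(−Eᵢ/kT) / Z = (0.00578·0.582201 + 0.0319·0.0505158) / 0.632717 = 0.007865 eV.

0.007865 eV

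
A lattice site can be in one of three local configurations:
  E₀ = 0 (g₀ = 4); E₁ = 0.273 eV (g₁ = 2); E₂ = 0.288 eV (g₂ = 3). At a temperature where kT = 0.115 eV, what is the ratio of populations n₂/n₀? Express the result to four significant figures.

n₂/n₀ = (g₂/g₀) exp[−(E₂−E₀)/kT] = (3/4) × exp(−(0.288 eV)/(0.115 eV)) = (3/4) × exp(-2.50435) = 0.06130.

0.06130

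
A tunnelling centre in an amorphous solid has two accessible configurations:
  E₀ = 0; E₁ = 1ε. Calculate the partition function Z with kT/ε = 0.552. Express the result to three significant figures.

Eᵢ/kT = 0, 1.8116.
Z = Σ e^(−Eᵢ/kT) = e^(−0) + e^(−1.8116) = 1.0000 + 0.16339 = 1.1634.

Z = 1.16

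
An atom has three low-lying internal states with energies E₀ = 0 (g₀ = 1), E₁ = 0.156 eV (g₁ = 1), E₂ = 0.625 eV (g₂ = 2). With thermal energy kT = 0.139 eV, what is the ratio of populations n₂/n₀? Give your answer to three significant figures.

n₂/n₀ = (g₂/g₀) exp[−(E₂−E₀)/kT] = (2/1) × exp(−(0.625 eV)/(0.139 eV)) = (2/1) × exp(-4.4964) = 0.0223.

0.0223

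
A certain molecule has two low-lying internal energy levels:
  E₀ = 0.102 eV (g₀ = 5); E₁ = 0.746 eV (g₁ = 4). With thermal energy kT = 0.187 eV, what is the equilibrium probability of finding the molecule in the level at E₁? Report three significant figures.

Eᵢ/kT = 0.54545, 3.9893.
Z = Σ gᵢe^(−Eᵢ/kT) = 5·e^(−0.54545) + 4·e^(−3.9893) = 2.8979 + 0.074051 = 2.9720.
P₁ = g₁ e^(−E₁/kT) / Z = 0.074051/2.9720 = 0.0249.

0.0249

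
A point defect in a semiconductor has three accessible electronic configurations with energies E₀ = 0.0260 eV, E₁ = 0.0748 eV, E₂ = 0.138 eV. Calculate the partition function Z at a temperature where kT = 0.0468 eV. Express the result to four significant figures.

Eᵢ/kT = 0.555556, 1.59829, 2.94872.
Z = Σ e^(−Eᵢ/kT) = e^(−0.555556) + e^(−1.59829) + e^(−2.94872) = 0.573753 + 0.202242 + 0.0524067 = 0.828402.

Z = 0.8284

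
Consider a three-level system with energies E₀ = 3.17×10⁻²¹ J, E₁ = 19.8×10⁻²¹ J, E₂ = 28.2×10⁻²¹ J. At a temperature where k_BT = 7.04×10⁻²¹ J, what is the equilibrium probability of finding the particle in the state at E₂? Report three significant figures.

Eᵢ/kT = 0.45028, 2.8125, 4.0057.
Z = Σ e^(−Eᵢ/kT) = e^(−0.45028) + e^(−2.8125) + e^(−4.0057) = 0.63745 + 0.060055 + 0.018212 = 0.71572.
P₂ = e^(−E₂/kT) / Z = 0.018212/0.71572 = 0.0254.

0.0254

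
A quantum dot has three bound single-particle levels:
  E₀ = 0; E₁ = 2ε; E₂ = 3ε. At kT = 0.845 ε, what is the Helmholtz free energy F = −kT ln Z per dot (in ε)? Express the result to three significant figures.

-0.0976 ε

Eᵢ/kT = 0, 2.3669, 3.5503.
Z = Σ e^(−Eᵢ/kT) = e^(−0) + e^(−2.3669) + e^(−3.5503) = 1.0000 + 0.093771 + 0.028716 = 1.1225.
F = −kT ln Z = −0.845 × ln(1.1225) = −0.845 × 0.11556 = -0.0976 ε.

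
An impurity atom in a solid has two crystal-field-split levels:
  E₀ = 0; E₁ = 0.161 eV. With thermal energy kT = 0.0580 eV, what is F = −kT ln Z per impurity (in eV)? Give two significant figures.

Eᵢ/kT = 0, 2.776.
Z = Σ e^(−Eᵢ/kT) = e^(−0) + e^(−2.776) = 1.000 + 0.06229 = 1.062.
F = −kT ln Z = −0.0580 × ln(1.062) = −0.0580 × 0.06015 = -0.0035 eV.

-0.0035 eV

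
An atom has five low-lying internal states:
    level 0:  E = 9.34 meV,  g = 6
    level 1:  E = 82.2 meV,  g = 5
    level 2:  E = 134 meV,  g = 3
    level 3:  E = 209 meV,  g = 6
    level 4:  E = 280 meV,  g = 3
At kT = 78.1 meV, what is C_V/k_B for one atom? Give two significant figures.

0.59

Eᵢ/kT = 0.1196, 1.052, 1.716, 2.676, 3.585.
Z = Σ gᵢe^(−Eᵢ/kT) = 6·e^(−0.1196) + 5·e^(−1.052) + 3·e^(−1.716) + 6·e^(−2.676) + 3·e^(−3.585) = 5.324 + 1.746 + 0.5394 + 0.4130 + 0.08321 = 8.106.
⟨E⟩ = 46.28 meV, ⟨E²⟩ = 5738 meV².
C_V/k_B = (⟨E²⟩ − ⟨E⟩²)/(kT)² = (5738 − 2142)/6100 = 0.59.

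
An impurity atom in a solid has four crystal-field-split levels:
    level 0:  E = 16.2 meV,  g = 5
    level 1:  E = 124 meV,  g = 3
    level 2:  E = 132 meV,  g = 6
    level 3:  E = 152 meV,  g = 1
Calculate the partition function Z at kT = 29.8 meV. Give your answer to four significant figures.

Eᵢ/kT = 0.543624, 4.16107, 4.42953, 5.10067.
Z = Σ gᵢe^(−Eᵢ/kT) = 5·e^(−0.543624) + 3·e^(−4.16107) + 6·e^(−4.42953) + 1·e^(−5.10067) = 2.90320 + 0.0467726 + 0.0715205 + 0.00609266 = 3.02759.

Z = 3.028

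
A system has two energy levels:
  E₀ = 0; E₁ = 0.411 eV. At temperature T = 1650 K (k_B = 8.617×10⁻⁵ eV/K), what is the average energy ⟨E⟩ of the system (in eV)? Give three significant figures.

0.0216 eV

k_BT = 8.617×10⁻⁵ × 1650 K = 0.14218 eV.
Eᵢ/kT = 0, 2.8907.
Z = Σ e^(−Eᵢ/kT) = e^(−0) + e^(−2.8907) = 1.0000 + 0.055537 = 1.0555.
⟨E⟩ = Σ Eᵢ e^(−Eᵢ/kT) / Z = (0·1.0000 + 0.411·0.055537) / 1.0555 = 0.0216 eV.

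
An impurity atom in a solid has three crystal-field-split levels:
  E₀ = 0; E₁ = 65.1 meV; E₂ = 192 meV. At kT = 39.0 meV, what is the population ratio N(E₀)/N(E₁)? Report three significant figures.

5.31

n₀/n₁ = exp[−(E₀−E₁)/kT] = exp(−(-65.1 meV)/(39.0 meV)) = exp(1.6692) = 5.31.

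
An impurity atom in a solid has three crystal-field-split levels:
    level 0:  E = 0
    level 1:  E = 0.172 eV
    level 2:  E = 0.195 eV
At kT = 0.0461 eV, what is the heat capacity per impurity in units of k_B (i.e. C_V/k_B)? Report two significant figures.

Eᵢ/kT = 0, 3.731, 4.230.
Z = Σ e^(−Eᵢ/kT) = e^(−0) + e^(−3.731) + e^(−4.230) = 1.000 + 0.02397 + 0.01455 = 1.039.
⟨E⟩ = 0.006699 eV, ⟨E²⟩ = 0.001215 eV².
C_V/k_B = (⟨E²⟩ − ⟨E⟩²)/(kT)² = (0.001215 − 0.00004488)/0.002125 = 0.55.

0.55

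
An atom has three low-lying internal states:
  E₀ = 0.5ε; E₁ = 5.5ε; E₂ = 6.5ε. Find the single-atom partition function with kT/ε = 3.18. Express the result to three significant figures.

Z = 1.16

Eᵢ/kT = 0.15723, 1.7296, 2.0440.
Z = Σ e^(−Eᵢ/kT) = e^(−0.15723) + e^(−1.7296) + e^(−2.0440) = 0.85451 + 0.17736 + 0.12951 = 1.1614.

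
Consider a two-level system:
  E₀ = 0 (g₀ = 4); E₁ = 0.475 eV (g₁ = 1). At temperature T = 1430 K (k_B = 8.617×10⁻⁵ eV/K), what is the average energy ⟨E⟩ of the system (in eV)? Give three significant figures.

k_BT = 8.617×10⁻⁵ × 1430 K = 0.12322 eV.
Eᵢ/kT = 0, 3.8549.
Z = Σ gᵢe^(−Eᵢ/kT) = 4·e^(−0) + 1·e^(−3.8549) = 4.0000 + 0.021176 = 4.0212.
⟨E⟩ = Σ Eᵢ gᵢe^(−Eᵢ/kT) / Z = (0·4.0000 + 0.475·0.021176) / 4.0212 = 0.00250 eV.

0.00250 eV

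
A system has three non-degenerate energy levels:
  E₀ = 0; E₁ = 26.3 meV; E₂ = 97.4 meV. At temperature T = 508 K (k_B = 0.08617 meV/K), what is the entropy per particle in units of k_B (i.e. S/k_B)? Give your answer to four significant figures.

0.8487

k_BT = 0.08617 × 508 K = 43.7744 meV.
Eᵢ/kT = 0, 0.600808, 2.22504.
Z = Σ e^(−Eᵢ/kT) = e^(−0) + e^(−0.600808) + e^(−2.22504) = 1.00000 + 0.548368 + 0.108063 = 1.65643.
⟨E⟩ = Σ EᵢPᵢ = 15.0610 meV.
S/k_B = ln Z + ⟨E⟩/kT = ln(1.65643) + 15.0610/43.7744 = 0.504665 + 0.344060 = 0.8487.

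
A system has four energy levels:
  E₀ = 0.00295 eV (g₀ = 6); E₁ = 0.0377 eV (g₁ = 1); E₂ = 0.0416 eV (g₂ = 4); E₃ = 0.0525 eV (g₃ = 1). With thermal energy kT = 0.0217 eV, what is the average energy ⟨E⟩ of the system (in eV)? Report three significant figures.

Eᵢ/kT = 0.13594, 1.7373, 1.9171, 2.4194.
Z = Σ gᵢe^(−Eᵢ/kT) = 6·e^(−0.13594) + 1·e^(−1.7373) + 4·e^(−1.9171) + 1·e^(−2.4194) = 5.2374 + 0.17599 + 0.58813 + 0.088975 = 6.0905.
⟨E⟩ = Σ Eᵢ gᵢe^(−Eᵢ/kT) / Z = (0.00295·5.2374 + 0.0377·0.17599 + 0.0416·0.58813 + 0.0525·0.088975) / 6.0905 = 0.00841 eV.

0.00841 eV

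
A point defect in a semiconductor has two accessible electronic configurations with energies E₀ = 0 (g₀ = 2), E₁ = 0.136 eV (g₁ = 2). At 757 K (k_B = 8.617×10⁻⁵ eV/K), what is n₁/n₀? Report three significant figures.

k_BT = 8.617×10⁻⁵ × 757 K = 0.065231 eV.
n₁/n₀ = (g₁/g₀) exp[−(E₁−E₀)/kT] = (2/2) × exp(−(0.136 eV)/(0.065231 eV)) = (2/2) × exp(-2.0849) = 0.124.

0.124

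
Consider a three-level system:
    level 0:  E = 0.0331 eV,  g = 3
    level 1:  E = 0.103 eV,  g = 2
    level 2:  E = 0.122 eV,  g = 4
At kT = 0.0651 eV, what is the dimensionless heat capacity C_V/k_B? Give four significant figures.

0.3676

Eᵢ/kT = 0.508449, 1.58218, 1.87404.
Z = Σ gᵢe^(−Eᵢ/kT) = 3·e^(−0.508449) + 2·e^(−1.58218) + 4·e^(−1.87404) = 1.80428 + 0.411053 + 0.614009 = 2.82934.
⟨E⟩ = 0.0625479 eV, ⟨E²⟩ = 0.00547002 eV².
C_V/k_B = (⟨E²⟩ − ⟨E⟩²)/(kT)² = (0.00547002 − 0.00391224)/0.00423801 = 0.3676.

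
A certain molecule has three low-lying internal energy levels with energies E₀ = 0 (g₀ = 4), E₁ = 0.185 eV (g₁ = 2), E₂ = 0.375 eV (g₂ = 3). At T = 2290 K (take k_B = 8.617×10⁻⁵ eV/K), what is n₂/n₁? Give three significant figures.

k_BT = 8.617×10⁻⁵ × 2290 K = 0.19733 eV.
n₂/n₁ = (g₂/g₁) exp[−(E₂−E₁)/kT] = (3/2) × exp(−(0.190 eV)/(0.19733 eV)) = (3/2) × exp(-0.96285) = 0.573.

0.573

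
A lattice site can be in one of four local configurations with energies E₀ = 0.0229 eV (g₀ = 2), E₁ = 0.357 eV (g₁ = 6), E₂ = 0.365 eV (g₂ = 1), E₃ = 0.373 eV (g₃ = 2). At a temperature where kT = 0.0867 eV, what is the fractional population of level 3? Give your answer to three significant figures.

0.0162

Eᵢ/kT = 0.26413, 4.1176, 4.2099, 4.3022.
Z = Σ gᵢe^(−Eᵢ/kT) = 2·e^(−0.26413) + 6·e^(−4.1176) + 1·e^(−4.2099) + 2·e^(−4.3022) = 1.5357 + 0.097701 + 0.014848 + 0.027077 = 1.6753.
P₃ = g₃ e^(−E₃/kT) / Z = 0.027077/1.6753 = 0.0162.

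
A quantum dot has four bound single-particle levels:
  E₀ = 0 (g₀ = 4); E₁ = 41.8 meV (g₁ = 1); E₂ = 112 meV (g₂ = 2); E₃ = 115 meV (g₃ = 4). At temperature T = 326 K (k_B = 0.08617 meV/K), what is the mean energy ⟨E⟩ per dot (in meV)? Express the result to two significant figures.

k_BT = 0.08617 × 326 K = 28.09 meV.
Eᵢ/kT = 0, 1.488, 3.987, 4.094.
Z = Σ gᵢe^(−Eᵢ/kT) = 4·e^(−0) + 1·e^(−1.488) + 2·e^(−3.987) + 4·e^(−4.094) = 4.000 + 0.2258 + 0.03711 + 0.06669 = 4.330.
⟨E⟩ = Σ Eᵢ gᵢe^(−Eᵢ/kT) / Z = (0·4.000 + 41.8·0.2258 + 112·0.03711 + 115·0.06669) / 4.330 = 4.9 meV.

4.9 meV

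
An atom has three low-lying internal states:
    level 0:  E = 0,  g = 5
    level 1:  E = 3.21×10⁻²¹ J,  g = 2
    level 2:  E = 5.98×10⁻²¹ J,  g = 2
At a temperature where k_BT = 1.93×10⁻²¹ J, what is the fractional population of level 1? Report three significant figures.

Eᵢ/kT = 0, 1.6632, 3.0984.
Z = Σ gᵢe^(−Eᵢ/kT) = 5·e^(−0) + 2·e^(−1.6632) + 2·e^(−3.0984) = 5.0000 + 0.37906 + 0.090243 = 5.4693.
P₁ = g₁ e^(−E₁/kT) / Z = 0.37906/5.4693 = 0.0693.

0.0693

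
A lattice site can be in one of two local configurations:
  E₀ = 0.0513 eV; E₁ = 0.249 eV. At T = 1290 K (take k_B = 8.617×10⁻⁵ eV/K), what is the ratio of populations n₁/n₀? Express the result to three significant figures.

k_BT = 8.617×10⁻⁵ × 1290 K = 0.11116 eV.
n₁/n₀ = exp[−(E₁−E₀)/kT] = exp(−(0.1977 eV)/(0.11116 eV)) = exp(-1.7785) = 0.169.

0.169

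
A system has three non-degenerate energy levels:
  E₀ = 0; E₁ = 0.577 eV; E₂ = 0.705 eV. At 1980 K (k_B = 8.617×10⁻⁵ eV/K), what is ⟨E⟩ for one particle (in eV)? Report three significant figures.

0.0295 eV

k_BT = 8.617×10⁻⁵ × 1980 K = 0.17062 eV.
Eᵢ/kT = 0, 3.3818, 4.1320.
Z = Σ e^(−Eᵢ/kT) = e^(−0) + e^(−3.3818) + e^(−4.1320) = 1.0000 + 0.033986 + 0.016051 = 1.0500.
⟨E⟩ = Σ Eᵢ e^(−Eᵢ/kT) / Z = (0·1.0000 + 0.577·0.033986 + 0.705·0.016051) / 1.0500 = 0.0295 eV.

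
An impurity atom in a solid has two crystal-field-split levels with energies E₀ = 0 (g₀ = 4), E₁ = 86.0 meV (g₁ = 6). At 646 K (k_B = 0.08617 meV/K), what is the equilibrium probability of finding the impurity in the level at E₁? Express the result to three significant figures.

0.242

k_BT = 0.08617 × 646 K = 55.666 meV.
Eᵢ/kT = 0, 1.5449.
Z = Σ gᵢe^(−Eᵢ/kT) = 4·e^(−0) + 6·e^(−1.5449) = 4.0000 + 1.2800 = 5.2800.
P₁ = g₁ e^(−E₁/kT) / Z = 1.2800/5.2800 = 0.242.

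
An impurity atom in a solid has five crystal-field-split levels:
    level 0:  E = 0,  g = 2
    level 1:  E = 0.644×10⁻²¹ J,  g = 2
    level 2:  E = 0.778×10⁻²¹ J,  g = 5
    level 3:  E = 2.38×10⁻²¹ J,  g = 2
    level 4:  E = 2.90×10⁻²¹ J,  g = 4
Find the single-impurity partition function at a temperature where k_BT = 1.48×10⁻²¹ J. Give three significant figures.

Z = 7.21

Eᵢ/kT = 0, 0.43514, 0.52568, 1.6081, 1.9595.
Z = Σ gᵢe^(−Eᵢ/kT) = 2·e^(−0) + 2·e^(−0.43514) + 5·e^(−0.52568) + 2·e^(−1.6081) + 4·e^(−1.9595) = 2.0000 + 1.2943 + 2.9558 + 0.40054 + 0.56372 = 7.2144.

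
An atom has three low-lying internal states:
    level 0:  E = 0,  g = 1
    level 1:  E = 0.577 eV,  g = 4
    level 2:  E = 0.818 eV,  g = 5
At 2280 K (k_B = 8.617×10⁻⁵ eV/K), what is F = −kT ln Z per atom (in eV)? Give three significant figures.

-0.0500 eV

k_BT = 8.617×10⁻⁵ × 2280 K = 0.19647 eV.
Eᵢ/kT = 0, 2.9368, 4.1635.
Z = Σ gᵢe^(−Eᵢ/kT) = 1·e^(−0) + 4·e^(−2.9368) + 5·e^(−4.1635) = 1.0000 + 0.21214 + 0.077765 = 1.2899.
F = −kT ln Z = −0.19647 × ln(1.2899) = −0.19647 × 0.25456 = -0.0500 eV.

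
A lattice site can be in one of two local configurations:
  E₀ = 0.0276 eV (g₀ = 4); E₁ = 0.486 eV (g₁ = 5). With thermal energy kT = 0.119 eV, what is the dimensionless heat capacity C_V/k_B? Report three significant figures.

Eᵢ/kT = 0.23193, 4.0840.
Z = Σ gᵢe^(−Eᵢ/kT) = 4·e^(−0.23193) + 5·e^(−4.0840) = 3.1720 + 0.084200 = 3.2562.
⟨E⟩ = 0.039453 eV, ⟨E²⟩ = 0.0068497 eV².
C_V/k_B = (⟨E²⟩ − ⟨E⟩²)/(kT)² = (0.0068497 − 0.0015565)/0.014161 = 0.374.

0.374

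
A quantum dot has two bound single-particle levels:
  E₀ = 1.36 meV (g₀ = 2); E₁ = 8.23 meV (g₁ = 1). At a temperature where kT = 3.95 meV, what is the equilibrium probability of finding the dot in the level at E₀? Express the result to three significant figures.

Eᵢ/kT = 0.34430, 2.0835.
Z = Σ gᵢe^(−Eᵢ/kT) = 2·e^(−0.34430) + 1·e^(−2.0835) = 1.4174 + 0.12449 = 1.5419.
P₀ = g₀ e^(−E₀/kT) / Z = 1.4174/1.5419 = 0.919.

0.919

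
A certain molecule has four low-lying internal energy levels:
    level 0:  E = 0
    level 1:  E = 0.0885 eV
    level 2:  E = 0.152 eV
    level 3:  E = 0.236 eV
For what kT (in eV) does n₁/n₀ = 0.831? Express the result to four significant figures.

0.4781 eV

n₁/n₀ = exp[−(E₁−E₀)/kT] = 0.831.
⇒ (E₁−E₀)/kT = ln(1/0.831) = ln(1.20337) = 0.185126.
kT = 0.0885 eV / 0.185126 = 0.4781 eV.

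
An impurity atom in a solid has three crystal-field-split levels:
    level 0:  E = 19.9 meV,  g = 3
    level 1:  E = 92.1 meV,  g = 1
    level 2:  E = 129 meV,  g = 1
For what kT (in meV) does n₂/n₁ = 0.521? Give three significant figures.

n₂/n₁ = (g₂/g₁) exp[−(E₂−E₁)/kT] = 0.521.
⇒ (E₂−E₁)/kT = ln((1/1)/0.521) = ln(1.9194) = 0.65201.
kT = 36.9 meV / 0.65201 = 56.6 meV.

56.6 meV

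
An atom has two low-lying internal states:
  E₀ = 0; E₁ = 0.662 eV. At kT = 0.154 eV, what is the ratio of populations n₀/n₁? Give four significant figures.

n₀/n₁ = exp[−(E₀−E₁)/kT] = exp(−(-0.662 eV)/(0.154 eV)) = exp(4.29870) = 73.60.

73.60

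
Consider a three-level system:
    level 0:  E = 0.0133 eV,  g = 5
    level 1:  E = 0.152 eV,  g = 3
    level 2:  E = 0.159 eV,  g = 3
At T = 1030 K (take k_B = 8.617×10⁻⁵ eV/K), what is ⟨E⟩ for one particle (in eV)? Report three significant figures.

k_BT = 8.617×10⁻⁵ × 1030 K = 0.088755 eV.
Eᵢ/kT = 0.14985, 1.7126, 1.7914.
Z = Σ gᵢe^(−Eᵢ/kT) = 5·e^(−0.14985) + 3·e^(−1.7126) + 3·e^(−1.7914) = 4.3042 + 0.54119 + 0.50018 = 5.3456.
⟨E⟩ = Σ Eᵢ gᵢe^(−Eᵢ/kT) / Z = (0.0133·4.3042 + 0.152·0.54119 + 0.159·0.50018) / 5.3456 = 0.0410 eV.

0.0410 eV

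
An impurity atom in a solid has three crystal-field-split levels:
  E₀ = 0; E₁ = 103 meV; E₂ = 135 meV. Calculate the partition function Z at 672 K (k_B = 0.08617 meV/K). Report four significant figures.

Z = 1.266

k_BT = 0.08617 × 672 K = 57.9062 meV.
Eᵢ/kT = 0, 1.77874, 2.33136.
Z = Σ e^(−Eᵢ/kT) = e^(−0) + e^(−1.77874) + e^(−2.33136) = 1.00000 + 0.168851 + 0.0971635 = 1.26601.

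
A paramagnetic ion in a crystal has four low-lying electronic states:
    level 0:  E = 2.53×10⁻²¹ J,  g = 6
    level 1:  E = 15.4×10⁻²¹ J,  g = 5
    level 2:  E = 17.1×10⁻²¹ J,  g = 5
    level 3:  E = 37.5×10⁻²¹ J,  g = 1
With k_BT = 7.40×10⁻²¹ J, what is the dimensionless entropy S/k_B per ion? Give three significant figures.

Eᵢ/kT = 0.34189, 2.0811, 2.3108, 5.0676.
Z = Σ gᵢe^(−Eᵢ/kT) = 6·e^(−0.34189) + 5·e^(−2.0811) + 5·e^(−2.3108) + 1·e^(−5.0676) = 4.2626 + 0.62396 + 0.49591 + 0.0062975 = 5.3888.
⟨E⟩ = Σ EᵢPᵢ = 5.4019 ×10⁻²¹ J.
S/k_B = ln Z + ⟨E⟩/kT = ln(5.3888) + 5.4019/7.40 = 1.6843 + 0.72999 = 2.41.

2.41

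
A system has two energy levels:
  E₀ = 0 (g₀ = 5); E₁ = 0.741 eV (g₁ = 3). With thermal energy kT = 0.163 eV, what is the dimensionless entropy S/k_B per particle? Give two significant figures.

Eᵢ/kT = 0, 4.546.
Z = Σ gᵢe^(−Eᵢ/kT) = 5·e^(−0) + 3·e^(−4.546) = 5.000 + 0.03183 = 5.032.
⟨E⟩ = Σ EᵢPᵢ = 0.004687 eV.
S/k_B = ln Z + ⟨E⟩/kT = ln(5.032) + 0.004687/0.163 = 1.616 + 0.02875 = 1.6.

1.6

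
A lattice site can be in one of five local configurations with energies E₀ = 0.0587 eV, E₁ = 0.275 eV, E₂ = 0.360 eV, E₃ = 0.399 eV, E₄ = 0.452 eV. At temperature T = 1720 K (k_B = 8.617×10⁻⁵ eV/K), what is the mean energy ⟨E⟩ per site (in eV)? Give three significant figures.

0.158 eV

k_BT = 8.617×10⁻⁵ × 1720 K = 0.14821 eV.
Eᵢ/kT = 0.39606, 1.8555, 2.4290, 2.6921, 3.0497.
Z = Σ e^(−Eᵢ/kT) = e^(−0.39606) + e^(−1.8555) + e^(−2.4290) + e^(−2.6921) + e^(−3.0497) = 0.67297 + 0.15637 + 0.088125 + 0.067739 + 0.047373 = 1.0326.
⟨E⟩ = Σ Eᵢ e^(−Eᵢ/kT) / Z = (0.0587·0.67297 + 0.275·0.15637 + 0.360·0.088125 + 0.399·0.067739 + 0.452·0.047373) / 1.0326 = 0.158 eV.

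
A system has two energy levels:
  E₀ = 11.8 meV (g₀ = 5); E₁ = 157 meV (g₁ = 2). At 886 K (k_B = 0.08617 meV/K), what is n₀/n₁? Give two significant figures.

17

k_BT = 0.08617 × 886 K = 76.35 meV.
n₀/n₁ = (g₀/g₁) exp[−(E₀−E₁)/kT] = (5/2) × exp(−(-145.2 meV)/(76.35 meV)) = (5/2) × exp(1.902) = 17.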